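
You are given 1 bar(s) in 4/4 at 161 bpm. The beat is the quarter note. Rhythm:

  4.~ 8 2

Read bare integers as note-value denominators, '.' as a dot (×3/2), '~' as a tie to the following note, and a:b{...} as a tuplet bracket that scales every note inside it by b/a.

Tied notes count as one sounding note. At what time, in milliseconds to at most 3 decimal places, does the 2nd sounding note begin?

note 2 onset = 2b = 745.342ms

1. 0.0ms @ 0 + 745.342ms (2)
2. 745.342ms @ 2 + 745.342ms (2)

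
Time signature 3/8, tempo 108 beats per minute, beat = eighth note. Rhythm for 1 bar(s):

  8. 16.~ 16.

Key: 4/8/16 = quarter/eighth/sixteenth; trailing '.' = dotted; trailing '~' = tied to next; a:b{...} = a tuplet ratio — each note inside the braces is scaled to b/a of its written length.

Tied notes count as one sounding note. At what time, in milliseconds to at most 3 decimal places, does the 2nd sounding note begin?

note 2 onset = 3/2b = 833.333ms

1. 0.0ms @ 0 + 833.333ms (3/2)
2. 833.333ms @ 3/2 + 833.333ms (3/2)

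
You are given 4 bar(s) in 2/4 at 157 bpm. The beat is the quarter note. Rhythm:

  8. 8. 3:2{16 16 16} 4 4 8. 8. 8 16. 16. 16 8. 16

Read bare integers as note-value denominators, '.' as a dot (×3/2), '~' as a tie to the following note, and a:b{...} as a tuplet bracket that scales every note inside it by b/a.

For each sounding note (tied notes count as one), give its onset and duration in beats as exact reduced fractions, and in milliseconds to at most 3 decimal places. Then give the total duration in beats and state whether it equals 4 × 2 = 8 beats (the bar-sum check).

1) 0.0ms=0b +286.624ms=3/4b
2) 286.624ms=3/4b +286.624ms=3/4b
3) 573.248ms=3/2b +63.694ms=1/6b
4) 636.943ms=5/3b +63.694ms=1/6b
5) 700.637ms=11/6b +63.694ms=1/6b
6) 764.331ms=2b +382.166ms=1b
7) 1146.497ms=3b +382.166ms=1b
8) 1528.662ms=4b +286.624ms=3/4b
9) 1815.287ms=19/4b +286.624ms=3/4b
10) 2101.911ms=11/2b +191.083ms=1/2b
11) 2292.994ms=6b +143.312ms=3/8b
12) 2436.306ms=51/8b +143.312ms=3/8b
13) 2579.618ms=27/4b +95.541ms=1/4b
14) 2675.159ms=7b +286.624ms=3/4b
15) 2961.783ms=31/4b +95.541ms=1/4b
Σ=8b of 8 (157bpm 2/4) — PASS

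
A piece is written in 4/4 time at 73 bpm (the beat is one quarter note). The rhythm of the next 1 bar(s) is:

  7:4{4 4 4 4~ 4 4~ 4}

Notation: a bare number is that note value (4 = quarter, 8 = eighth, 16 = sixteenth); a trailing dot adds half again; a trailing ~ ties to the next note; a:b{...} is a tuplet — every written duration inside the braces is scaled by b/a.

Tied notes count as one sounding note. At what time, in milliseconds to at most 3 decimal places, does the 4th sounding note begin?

1. 0.0ms @ 0 + 469.667ms (4/7)
2. 469.667ms @ 4/7 + 469.667ms (4/7)
3. 939.335ms @ 8/7 + 469.667ms (4/7)
4. 1409.002ms @ 12/7 + 939.335ms (8/7)
5. 2348.337ms @ 20/7 + 939.335ms (8/7)

note 4 onset = 12/7b = 1409.002ms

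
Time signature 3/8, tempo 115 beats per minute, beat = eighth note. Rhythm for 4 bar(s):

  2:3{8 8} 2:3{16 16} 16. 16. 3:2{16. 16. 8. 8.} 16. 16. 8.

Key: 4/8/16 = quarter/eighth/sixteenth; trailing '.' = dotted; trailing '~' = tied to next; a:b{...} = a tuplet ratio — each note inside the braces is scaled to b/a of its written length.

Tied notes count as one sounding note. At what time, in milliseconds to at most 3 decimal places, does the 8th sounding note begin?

note 8 onset = 13/2b = 3391.304ms

1. 0.0ms @ 0 + 782.609ms (3/2)
2. 782.609ms @ 3/2 + 782.609ms (3/2)
3. 1565.217ms @ 3 + 391.304ms (3/4)
4. 1956.522ms @ 15/4 + 391.304ms (3/4)
5. 2347.826ms @ 9/2 + 391.304ms (3/4)
6. 2739.13ms @ 21/4 + 391.304ms (3/4)
7. 3130.435ms @ 6 + 260.87ms (1/2)
8. 3391.304ms @ 13/2 + 260.87ms (1/2)
9. 3652.174ms @ 7 + 521.739ms (1)
10. 4173.913ms @ 8 + 521.739ms (1)
11. 4695.652ms @ 9 + 391.304ms (3/4)
12. 5086.957ms @ 39/4 + 391.304ms (3/4)
13. 5478.261ms @ 21/2 + 782.609ms (3/2)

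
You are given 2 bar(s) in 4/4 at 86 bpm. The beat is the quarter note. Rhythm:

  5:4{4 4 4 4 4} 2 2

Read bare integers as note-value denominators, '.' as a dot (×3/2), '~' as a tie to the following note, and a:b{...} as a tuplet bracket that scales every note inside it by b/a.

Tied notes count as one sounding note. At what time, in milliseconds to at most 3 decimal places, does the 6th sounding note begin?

note 6 onset = 4b = 2790.698ms

1. 0.0ms @ 0 + 558.14ms (4/5)
2. 558.14ms @ 4/5 + 558.14ms (4/5)
3. 1116.279ms @ 8/5 + 558.14ms (4/5)
4. 1674.419ms @ 12/5 + 558.14ms (4/5)
5. 2232.558ms @ 16/5 + 558.14ms (4/5)
6. 2790.698ms @ 4 + 1395.349ms (2)
7. 4186.047ms @ 6 + 1395.349ms (2)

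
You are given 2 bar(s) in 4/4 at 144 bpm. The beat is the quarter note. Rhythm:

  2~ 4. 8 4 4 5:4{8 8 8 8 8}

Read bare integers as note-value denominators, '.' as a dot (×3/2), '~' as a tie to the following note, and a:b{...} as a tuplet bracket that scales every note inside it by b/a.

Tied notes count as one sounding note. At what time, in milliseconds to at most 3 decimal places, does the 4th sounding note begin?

1. 0.0ms @ 0 + 1458.333ms (7/2)
2. 1458.333ms @ 7/2 + 208.333ms (1/2)
3. 1666.667ms @ 4 + 416.667ms (1)
4. 2083.333ms @ 5 + 416.667ms (1)
5. 2500.0ms @ 6 + 166.667ms (2/5)
6. 2666.667ms @ 32/5 + 166.667ms (2/5)
7. 2833.333ms @ 34/5 + 166.667ms (2/5)
8. 3000.0ms @ 36/5 + 166.667ms (2/5)
9. 3166.667ms @ 38/5 + 166.667ms (2/5)

note 4 onset = 5b = 2083.333ms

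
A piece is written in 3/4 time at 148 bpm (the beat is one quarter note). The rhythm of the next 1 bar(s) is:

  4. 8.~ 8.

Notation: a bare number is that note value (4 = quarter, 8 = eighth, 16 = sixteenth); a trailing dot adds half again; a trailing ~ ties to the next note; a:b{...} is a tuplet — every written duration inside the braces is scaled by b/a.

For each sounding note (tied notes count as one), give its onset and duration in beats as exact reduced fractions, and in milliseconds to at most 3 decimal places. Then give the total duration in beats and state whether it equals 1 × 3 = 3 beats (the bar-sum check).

1) 0.0ms=0b +608.108ms=3/2b
2) 608.108ms=3/2b +608.108ms=3/2b
Σ=3b of 3 (148bpm 3/4) — PASS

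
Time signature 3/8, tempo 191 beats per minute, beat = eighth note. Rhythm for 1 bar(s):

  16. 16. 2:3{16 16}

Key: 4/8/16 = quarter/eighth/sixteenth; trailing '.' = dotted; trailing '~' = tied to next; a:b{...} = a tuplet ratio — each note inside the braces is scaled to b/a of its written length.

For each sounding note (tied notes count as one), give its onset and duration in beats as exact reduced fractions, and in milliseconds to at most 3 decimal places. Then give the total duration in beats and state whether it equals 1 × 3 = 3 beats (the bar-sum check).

1) 0.0ms=0b +235.602ms=3/4b
2) 235.602ms=3/4b +235.602ms=3/4b
3) 471.204ms=3/2b +235.602ms=3/4b
4) 706.806ms=9/4b +235.602ms=3/4b
Σ=3b of 3 (191bpm 3/8) — PASS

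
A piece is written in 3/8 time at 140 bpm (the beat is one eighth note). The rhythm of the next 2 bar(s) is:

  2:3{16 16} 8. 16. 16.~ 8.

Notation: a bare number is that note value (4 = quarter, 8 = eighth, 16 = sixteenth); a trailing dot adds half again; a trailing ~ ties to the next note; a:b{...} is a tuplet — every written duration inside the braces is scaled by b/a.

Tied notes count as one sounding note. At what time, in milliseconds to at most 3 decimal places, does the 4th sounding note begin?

note 4 onset = 3b = 1285.714ms

1. 0.0ms @ 0 + 321.429ms (3/4)
2. 321.429ms @ 3/4 + 321.429ms (3/4)
3. 642.857ms @ 3/2 + 642.857ms (3/2)
4. 1285.714ms @ 3 + 321.429ms (3/4)
5. 1607.143ms @ 15/4 + 964.286ms (9/4)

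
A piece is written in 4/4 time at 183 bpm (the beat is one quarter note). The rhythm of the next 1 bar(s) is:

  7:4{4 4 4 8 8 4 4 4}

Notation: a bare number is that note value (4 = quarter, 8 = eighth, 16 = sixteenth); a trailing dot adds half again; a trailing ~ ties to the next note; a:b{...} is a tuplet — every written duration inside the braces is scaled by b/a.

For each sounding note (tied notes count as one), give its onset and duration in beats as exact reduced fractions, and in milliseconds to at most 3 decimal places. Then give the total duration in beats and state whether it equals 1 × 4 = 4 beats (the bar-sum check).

1) 0.0ms=0b +187.354ms=4/7b
2) 187.354ms=4/7b +187.354ms=4/7b
3) 374.707ms=8/7b +187.354ms=4/7b
4) 562.061ms=12/7b +93.677ms=2/7b
5) 655.738ms=2b +93.677ms=2/7b
6) 749.415ms=16/7b +187.354ms=4/7b
7) 936.768ms=20/7b +187.354ms=4/7b
8) 1124.122ms=24/7b +187.354ms=4/7b
Σ=4b of 4 (183bpm 4/4) — PASS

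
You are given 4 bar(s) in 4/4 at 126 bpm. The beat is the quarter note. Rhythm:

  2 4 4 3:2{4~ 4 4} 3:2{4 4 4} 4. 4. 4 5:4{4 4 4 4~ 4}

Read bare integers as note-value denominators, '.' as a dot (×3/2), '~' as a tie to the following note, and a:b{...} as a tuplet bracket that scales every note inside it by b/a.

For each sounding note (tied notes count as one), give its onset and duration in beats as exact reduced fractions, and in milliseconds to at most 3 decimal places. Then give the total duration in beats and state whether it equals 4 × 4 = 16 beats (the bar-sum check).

1) 0.0ms=0b +952.381ms=2b
2) 952.381ms=2b +476.19ms=1b
3) 1428.571ms=3b +476.19ms=1b
4) 1904.762ms=4b +634.921ms=4/3b
5) 2539.683ms=16/3b +317.46ms=2/3b
6) 2857.143ms=6b +317.46ms=2/3b
7) 3174.603ms=20/3b +317.46ms=2/3b
8) 3492.063ms=22/3b +317.46ms=2/3b
9) 3809.524ms=8b +714.286ms=3/2b
10) 4523.81ms=19/2b +714.286ms=3/2b
11) 5238.095ms=11b +476.19ms=1b
12) 5714.286ms=12b +380.952ms=4/5b
13) 6095.238ms=64/5b +380.952ms=4/5b
14) 6476.19ms=68/5b +380.952ms=4/5b
15) 6857.143ms=72/5b +761.905ms=8/5b
Σ=16b of 16 (126bpm 4/4) — PASS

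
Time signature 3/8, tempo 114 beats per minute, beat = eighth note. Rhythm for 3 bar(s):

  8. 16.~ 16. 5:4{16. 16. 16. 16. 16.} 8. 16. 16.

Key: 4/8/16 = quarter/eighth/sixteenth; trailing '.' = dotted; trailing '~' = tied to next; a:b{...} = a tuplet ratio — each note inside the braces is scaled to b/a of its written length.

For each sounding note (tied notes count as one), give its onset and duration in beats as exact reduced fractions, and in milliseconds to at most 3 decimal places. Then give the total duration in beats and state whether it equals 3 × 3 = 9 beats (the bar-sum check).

1) 0.0ms=0b +789.474ms=3/2b
2) 789.474ms=3/2b +789.474ms=3/2b
3) 1578.947ms=3b +315.789ms=3/5b
4) 1894.737ms=18/5b +315.789ms=3/5b
5) 2210.526ms=21/5b +315.789ms=3/5b
6) 2526.316ms=24/5b +315.789ms=3/5b
7) 2842.105ms=27/5b +315.789ms=3/5b
8) 3157.895ms=6b +789.474ms=3/2b
9) 3947.368ms=15/2b +394.737ms=3/4b
10) 4342.105ms=33/4b +394.737ms=3/4b
Σ=9b of 9 (114bpm 3/8) — PASS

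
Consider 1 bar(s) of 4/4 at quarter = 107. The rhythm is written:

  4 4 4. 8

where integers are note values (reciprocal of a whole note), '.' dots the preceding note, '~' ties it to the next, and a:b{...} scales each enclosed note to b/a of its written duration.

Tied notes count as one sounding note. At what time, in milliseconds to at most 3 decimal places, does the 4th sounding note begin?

1. 0.0ms @ 0 + 560.748ms (1)
2. 560.748ms @ 1 + 560.748ms (1)
3. 1121.495ms @ 2 + 841.121ms (3/2)
4. 1962.617ms @ 7/2 + 280.374ms (1/2)

note 4 onset = 7/2b = 1962.617ms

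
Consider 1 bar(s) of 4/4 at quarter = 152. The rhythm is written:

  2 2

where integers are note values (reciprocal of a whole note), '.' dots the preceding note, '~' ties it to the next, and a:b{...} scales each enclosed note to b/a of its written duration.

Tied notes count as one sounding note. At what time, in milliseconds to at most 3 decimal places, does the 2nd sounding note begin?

1. 0.0ms @ 0 + 789.474ms (2)
2. 789.474ms @ 2 + 789.474ms (2)

note 2 onset = 2b = 789.474ms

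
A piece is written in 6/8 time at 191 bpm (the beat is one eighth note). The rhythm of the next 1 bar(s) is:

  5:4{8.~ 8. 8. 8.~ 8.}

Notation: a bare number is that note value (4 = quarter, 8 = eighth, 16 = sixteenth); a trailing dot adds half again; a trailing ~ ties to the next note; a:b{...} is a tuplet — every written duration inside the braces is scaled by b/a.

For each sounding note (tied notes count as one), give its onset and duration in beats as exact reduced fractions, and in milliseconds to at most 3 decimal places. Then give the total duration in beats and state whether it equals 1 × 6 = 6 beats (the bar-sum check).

1) 0.0ms=0b +753.927ms=12/5b
2) 753.927ms=12/5b +376.963ms=6/5b
3) 1130.89ms=18/5b +753.927ms=12/5b
Σ=6b of 6 (191bpm 6/8) — PASS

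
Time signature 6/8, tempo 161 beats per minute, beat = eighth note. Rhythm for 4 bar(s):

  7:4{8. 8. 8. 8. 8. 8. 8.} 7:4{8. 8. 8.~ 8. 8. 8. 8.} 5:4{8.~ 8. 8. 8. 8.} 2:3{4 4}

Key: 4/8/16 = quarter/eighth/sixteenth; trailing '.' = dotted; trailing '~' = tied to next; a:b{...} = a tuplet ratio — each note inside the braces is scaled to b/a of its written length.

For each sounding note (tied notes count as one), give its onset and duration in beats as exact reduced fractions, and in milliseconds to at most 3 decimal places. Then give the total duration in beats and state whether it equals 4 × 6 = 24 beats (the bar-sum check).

1) 0.0ms=0b +319.432ms=6/7b
2) 319.432ms=6/7b +319.432ms=6/7b
3) 638.864ms=12/7b +319.432ms=6/7b
4) 958.296ms=18/7b +319.432ms=6/7b
5) 1277.728ms=24/7b +319.432ms=6/7b
6) 1597.161ms=30/7b +319.432ms=6/7b
7) 1916.593ms=36/7b +319.432ms=6/7b
8) 2236.025ms=6b +319.432ms=6/7b
9) 2555.457ms=48/7b +319.432ms=6/7b
10) 2874.889ms=54/7b +638.864ms=12/7b
11) 3513.753ms=66/7b +319.432ms=6/7b
12) 3833.185ms=72/7b +319.432ms=6/7b
13) 4152.618ms=78/7b +319.432ms=6/7b
14) 4472.05ms=12b +894.41ms=12/5b
15) 5366.46ms=72/5b +447.205ms=6/5b
16) 5813.665ms=78/5b +447.205ms=6/5b
17) 6260.87ms=84/5b +447.205ms=6/5b
18) 6708.075ms=18b +1118.012ms=3b
19) 7826.087ms=21b +1118.012ms=3b
Σ=24b of 24 (161bpm 6/8) — PASS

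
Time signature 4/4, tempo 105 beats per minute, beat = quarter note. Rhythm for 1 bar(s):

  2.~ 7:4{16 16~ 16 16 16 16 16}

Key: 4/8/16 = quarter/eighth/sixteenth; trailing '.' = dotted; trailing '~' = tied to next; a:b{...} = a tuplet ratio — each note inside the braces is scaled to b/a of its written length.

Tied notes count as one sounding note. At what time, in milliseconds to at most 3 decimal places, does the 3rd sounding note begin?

1. 0.0ms @ 0 + 1795.918ms (22/7)
2. 1795.918ms @ 22/7 + 163.265ms (2/7)
3. 1959.184ms @ 24/7 + 81.633ms (1/7)
4. 2040.816ms @ 25/7 + 81.633ms (1/7)
5. 2122.449ms @ 26/7 + 81.633ms (1/7)
6. 2204.082ms @ 27/7 + 81.633ms (1/7)

note 3 onset = 24/7b = 1959.184ms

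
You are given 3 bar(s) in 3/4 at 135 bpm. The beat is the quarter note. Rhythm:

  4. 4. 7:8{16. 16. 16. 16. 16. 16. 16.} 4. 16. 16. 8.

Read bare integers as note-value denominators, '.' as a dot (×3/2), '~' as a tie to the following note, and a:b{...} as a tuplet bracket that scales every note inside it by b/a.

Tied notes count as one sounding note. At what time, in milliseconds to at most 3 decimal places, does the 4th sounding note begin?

note 4 onset = 24/7b = 1523.81ms

1. 0.0ms @ 0 + 666.667ms (3/2)
2. 666.667ms @ 3/2 + 666.667ms (3/2)
3. 1333.333ms @ 3 + 190.476ms (3/7)
4. 1523.81ms @ 24/7 + 190.476ms (3/7)
5. 1714.286ms @ 27/7 + 190.476ms (3/7)
6. 1904.762ms @ 30/7 + 190.476ms (3/7)
7. 2095.238ms @ 33/7 + 190.476ms (3/7)
8. 2285.714ms @ 36/7 + 190.476ms (3/7)
9. 2476.19ms @ 39/7 + 190.476ms (3/7)
10. 2666.667ms @ 6 + 666.667ms (3/2)
11. 3333.333ms @ 15/2 + 166.667ms (3/8)
12. 3500.0ms @ 63/8 + 166.667ms (3/8)
13. 3666.667ms @ 33/4 + 333.333ms (3/4)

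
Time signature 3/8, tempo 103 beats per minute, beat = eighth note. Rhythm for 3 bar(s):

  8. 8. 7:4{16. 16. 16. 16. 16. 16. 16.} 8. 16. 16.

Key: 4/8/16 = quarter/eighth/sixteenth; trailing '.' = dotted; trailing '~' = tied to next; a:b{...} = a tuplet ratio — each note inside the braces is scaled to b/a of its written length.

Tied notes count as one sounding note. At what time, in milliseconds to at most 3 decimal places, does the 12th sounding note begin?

note 12 onset = 33/4b = 4805.825ms

1. 0.0ms @ 0 + 873.786ms (3/2)
2. 873.786ms @ 3/2 + 873.786ms (3/2)
3. 1747.573ms @ 3 + 249.653ms (3/7)
4. 1997.226ms @ 24/7 + 249.653ms (3/7)
5. 2246.879ms @ 27/7 + 249.653ms (3/7)
6. 2496.533ms @ 30/7 + 249.653ms (3/7)
7. 2746.186ms @ 33/7 + 249.653ms (3/7)
8. 2995.839ms @ 36/7 + 249.653ms (3/7)
9. 3245.492ms @ 39/7 + 249.653ms (3/7)
10. 3495.146ms @ 6 + 873.786ms (3/2)
11. 4368.932ms @ 15/2 + 436.893ms (3/4)
12. 4805.825ms @ 33/4 + 436.893ms (3/4)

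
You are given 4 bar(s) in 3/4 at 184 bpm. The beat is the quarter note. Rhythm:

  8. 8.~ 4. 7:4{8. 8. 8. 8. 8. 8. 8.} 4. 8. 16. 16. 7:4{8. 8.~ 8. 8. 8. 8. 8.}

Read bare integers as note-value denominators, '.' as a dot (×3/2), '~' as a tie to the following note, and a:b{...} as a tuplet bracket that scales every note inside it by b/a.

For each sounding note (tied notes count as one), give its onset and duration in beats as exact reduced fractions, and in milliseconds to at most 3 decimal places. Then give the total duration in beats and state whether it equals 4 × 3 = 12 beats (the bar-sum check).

1) 0.0ms=0b +244.565ms=3/4b
2) 244.565ms=3/4b +733.696ms=9/4b
3) 978.261ms=3b +139.752ms=3/7b
4) 1118.012ms=24/7b +139.752ms=3/7b
5) 1257.764ms=27/7b +139.752ms=3/7b
6) 1397.516ms=30/7b +139.752ms=3/7b
7) 1537.267ms=33/7b +139.752ms=3/7b
8) 1677.019ms=36/7b +139.752ms=3/7b
9) 1816.77ms=39/7b +139.752ms=3/7b
10) 1956.522ms=6b +489.13ms=3/2b
11) 2445.652ms=15/2b +244.565ms=3/4b
12) 2690.217ms=33/4b +122.283ms=3/8b
13) 2812.5ms=69/8b +122.283ms=3/8b
14) 2934.783ms=9b +139.752ms=3/7b
15) 3074.534ms=66/7b +279.503ms=6/7b
16) 3354.037ms=72/7b +139.752ms=3/7b
17) 3493.789ms=75/7b +139.752ms=3/7b
18) 3633.54ms=78/7b +139.752ms=3/7b
19) 3773.292ms=81/7b +139.752ms=3/7b
Σ=12b of 12 (184bpm 3/4) — PASS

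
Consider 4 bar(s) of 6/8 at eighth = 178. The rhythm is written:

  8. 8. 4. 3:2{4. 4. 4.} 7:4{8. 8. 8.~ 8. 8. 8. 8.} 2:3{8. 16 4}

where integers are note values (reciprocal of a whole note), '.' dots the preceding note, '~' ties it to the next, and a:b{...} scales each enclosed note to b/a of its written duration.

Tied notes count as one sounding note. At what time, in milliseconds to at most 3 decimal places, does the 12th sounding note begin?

1. 0.0ms @ 0 + 505.618ms (3/2)
2. 505.618ms @ 3/2 + 505.618ms (3/2)
3. 1011.236ms @ 3 + 1011.236ms (3)
4. 2022.472ms @ 6 + 674.157ms (2)
5. 2696.629ms @ 8 + 674.157ms (2)
6. 3370.787ms @ 10 + 674.157ms (2)
7. 4044.944ms @ 12 + 288.925ms (6/7)
8. 4333.868ms @ 90/7 + 288.925ms (6/7)
9. 4622.793ms @ 96/7 + 577.849ms (12/7)
10. 5200.642ms @ 108/7 + 288.925ms (6/7)
11. 5489.567ms @ 114/7 + 288.925ms (6/7)
12. 5778.491ms @ 120/7 + 288.925ms (6/7)
13. 6067.416ms @ 18 + 758.427ms (9/4)
14. 6825.843ms @ 81/4 + 252.809ms (3/4)
15. 7078.652ms @ 21 + 1011.236ms (3)

note 12 onset = 120/7b = 5778.491ms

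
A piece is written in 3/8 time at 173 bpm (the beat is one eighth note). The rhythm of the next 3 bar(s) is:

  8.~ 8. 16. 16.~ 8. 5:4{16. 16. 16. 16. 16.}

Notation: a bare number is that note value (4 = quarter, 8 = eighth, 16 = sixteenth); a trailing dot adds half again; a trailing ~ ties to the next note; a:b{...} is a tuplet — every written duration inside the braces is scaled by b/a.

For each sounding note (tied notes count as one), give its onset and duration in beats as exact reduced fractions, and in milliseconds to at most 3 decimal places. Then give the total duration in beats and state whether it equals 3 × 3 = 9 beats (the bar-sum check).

1) 0.0ms=0b +1040.462ms=3b
2) 1040.462ms=3b +260.116ms=3/4b
3) 1300.578ms=15/4b +780.347ms=9/4b
4) 2080.925ms=6b +208.092ms=3/5b
5) 2289.017ms=33/5b +208.092ms=3/5b
6) 2497.11ms=36/5b +208.092ms=3/5b
7) 2705.202ms=39/5b +208.092ms=3/5b
8) 2913.295ms=42/5b +208.092ms=3/5b
Σ=9b of 9 (173bpm 3/8) — PASS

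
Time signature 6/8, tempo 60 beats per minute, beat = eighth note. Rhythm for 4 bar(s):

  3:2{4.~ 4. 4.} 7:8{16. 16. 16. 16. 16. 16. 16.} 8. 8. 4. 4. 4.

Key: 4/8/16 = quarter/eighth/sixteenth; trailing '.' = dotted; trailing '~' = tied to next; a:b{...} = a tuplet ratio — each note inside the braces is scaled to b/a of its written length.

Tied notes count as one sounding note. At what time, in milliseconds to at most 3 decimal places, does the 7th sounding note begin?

1. 0.0ms @ 0 + 4000.0ms (4)
2. 4000.0ms @ 4 + 2000.0ms (2)
3. 6000.0ms @ 6 + 857.143ms (6/7)
4. 6857.143ms @ 48/7 + 857.143ms (6/7)
5. 7714.286ms @ 54/7 + 857.143ms (6/7)
6. 8571.429ms @ 60/7 + 857.143ms (6/7)
7. 9428.571ms @ 66/7 + 857.143ms (6/7)
8. 10285.714ms @ 72/7 + 857.143ms (6/7)
9. 11142.857ms @ 78/7 + 857.143ms (6/7)
10. 12000.0ms @ 12 + 1500.0ms (3/2)
11. 13500.0ms @ 27/2 + 1500.0ms (3/2)
12. 15000.0ms @ 15 + 3000.0ms (3)
13. 18000.0ms @ 18 + 3000.0ms (3)
14. 21000.0ms @ 21 + 3000.0ms (3)

note 7 onset = 66/7b = 9428.571ms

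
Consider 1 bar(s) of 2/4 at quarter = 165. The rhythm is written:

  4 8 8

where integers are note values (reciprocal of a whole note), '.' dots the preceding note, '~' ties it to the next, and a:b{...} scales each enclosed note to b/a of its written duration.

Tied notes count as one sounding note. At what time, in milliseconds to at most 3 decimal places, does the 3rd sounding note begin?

1. 0.0ms @ 0 + 363.636ms (1)
2. 363.636ms @ 1 + 181.818ms (1/2)
3. 545.455ms @ 3/2 + 181.818ms (1/2)

note 3 onset = 3/2b = 545.455ms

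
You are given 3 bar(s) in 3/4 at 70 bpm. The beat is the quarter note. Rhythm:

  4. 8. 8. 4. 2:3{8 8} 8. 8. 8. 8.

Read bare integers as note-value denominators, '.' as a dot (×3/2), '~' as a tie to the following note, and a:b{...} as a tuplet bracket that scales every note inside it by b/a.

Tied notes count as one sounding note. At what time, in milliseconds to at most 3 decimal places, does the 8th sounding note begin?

note 8 onset = 27/4b = 5785.714ms

1. 0.0ms @ 0 + 1285.714ms (3/2)
2. 1285.714ms @ 3/2 + 642.857ms (3/4)
3. 1928.571ms @ 9/4 + 642.857ms (3/4)
4. 2571.429ms @ 3 + 1285.714ms (3/2)
5. 3857.143ms @ 9/2 + 642.857ms (3/4)
6. 4500.0ms @ 21/4 + 642.857ms (3/4)
7. 5142.857ms @ 6 + 642.857ms (3/4)
8. 5785.714ms @ 27/4 + 642.857ms (3/4)
9. 6428.571ms @ 15/2 + 642.857ms (3/4)
10. 7071.429ms @ 33/4 + 642.857ms (3/4)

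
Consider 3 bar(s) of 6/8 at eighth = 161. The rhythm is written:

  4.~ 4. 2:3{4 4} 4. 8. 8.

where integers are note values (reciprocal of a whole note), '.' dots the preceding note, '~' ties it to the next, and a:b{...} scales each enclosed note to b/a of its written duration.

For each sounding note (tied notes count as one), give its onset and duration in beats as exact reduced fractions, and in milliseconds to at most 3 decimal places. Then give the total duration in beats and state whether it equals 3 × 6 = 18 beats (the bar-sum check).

1) 0.0ms=0b +2236.025ms=6b
2) 2236.025ms=6b +1118.012ms=3b
3) 3354.037ms=9b +1118.012ms=3b
4) 4472.05ms=12b +1118.012ms=3b
5) 5590.062ms=15b +559.006ms=3/2b
6) 6149.068ms=33/2b +559.006ms=3/2b
Σ=18b of 18 (161bpm 6/8) — PASS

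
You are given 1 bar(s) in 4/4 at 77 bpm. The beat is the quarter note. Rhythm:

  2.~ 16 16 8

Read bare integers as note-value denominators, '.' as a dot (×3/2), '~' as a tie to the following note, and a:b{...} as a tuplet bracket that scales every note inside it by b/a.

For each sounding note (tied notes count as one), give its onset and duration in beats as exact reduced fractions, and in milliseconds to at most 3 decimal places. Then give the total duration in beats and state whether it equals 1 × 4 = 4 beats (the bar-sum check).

1) 0.0ms=0b +2532.468ms=13/4b
2) 2532.468ms=13/4b +194.805ms=1/4b
3) 2727.273ms=7/2b +389.61ms=1/2b
Σ=4b of 4 (77bpm 4/4) — PASS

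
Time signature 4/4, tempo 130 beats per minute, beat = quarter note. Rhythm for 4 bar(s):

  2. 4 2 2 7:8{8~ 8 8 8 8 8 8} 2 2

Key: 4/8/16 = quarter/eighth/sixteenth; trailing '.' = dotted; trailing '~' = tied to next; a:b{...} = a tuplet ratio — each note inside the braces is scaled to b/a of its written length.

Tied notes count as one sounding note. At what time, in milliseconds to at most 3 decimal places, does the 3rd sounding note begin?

note 3 onset = 4b = 1846.154ms

1. 0.0ms @ 0 + 1384.615ms (3)
2. 1384.615ms @ 3 + 461.538ms (1)
3. 1846.154ms @ 4 + 923.077ms (2)
4. 2769.231ms @ 6 + 923.077ms (2)
5. 3692.308ms @ 8 + 527.473ms (8/7)
6. 4219.78ms @ 64/7 + 263.736ms (4/7)
7. 4483.516ms @ 68/7 + 263.736ms (4/7)
8. 4747.253ms @ 72/7 + 263.736ms (4/7)
9. 5010.989ms @ 76/7 + 263.736ms (4/7)
10. 5274.725ms @ 80/7 + 263.736ms (4/7)
11. 5538.462ms @ 12 + 923.077ms (2)
12. 6461.538ms @ 14 + 923.077ms (2)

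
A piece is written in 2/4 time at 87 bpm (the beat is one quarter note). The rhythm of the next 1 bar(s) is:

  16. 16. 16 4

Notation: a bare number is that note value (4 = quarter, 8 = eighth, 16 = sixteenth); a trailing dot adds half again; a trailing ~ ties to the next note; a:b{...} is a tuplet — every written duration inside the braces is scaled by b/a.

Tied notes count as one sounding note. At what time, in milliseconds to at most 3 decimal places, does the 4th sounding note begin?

1. 0.0ms @ 0 + 258.621ms (3/8)
2. 258.621ms @ 3/8 + 258.621ms (3/8)
3. 517.241ms @ 3/4 + 172.414ms (1/4)
4. 689.655ms @ 1 + 689.655ms (1)

note 4 onset = 1b = 689.655ms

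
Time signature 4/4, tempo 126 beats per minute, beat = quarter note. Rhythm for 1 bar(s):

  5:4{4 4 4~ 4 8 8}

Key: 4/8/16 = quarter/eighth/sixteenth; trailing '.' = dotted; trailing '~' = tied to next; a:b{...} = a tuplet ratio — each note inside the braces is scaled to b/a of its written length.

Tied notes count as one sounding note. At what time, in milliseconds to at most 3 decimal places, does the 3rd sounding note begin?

note 3 onset = 8/5b = 761.905ms

1. 0.0ms @ 0 + 380.952ms (4/5)
2. 380.952ms @ 4/5 + 380.952ms (4/5)
3. 761.905ms @ 8/5 + 761.905ms (8/5)
4. 1523.81ms @ 16/5 + 190.476ms (2/5)
5. 1714.286ms @ 18/5 + 190.476ms (2/5)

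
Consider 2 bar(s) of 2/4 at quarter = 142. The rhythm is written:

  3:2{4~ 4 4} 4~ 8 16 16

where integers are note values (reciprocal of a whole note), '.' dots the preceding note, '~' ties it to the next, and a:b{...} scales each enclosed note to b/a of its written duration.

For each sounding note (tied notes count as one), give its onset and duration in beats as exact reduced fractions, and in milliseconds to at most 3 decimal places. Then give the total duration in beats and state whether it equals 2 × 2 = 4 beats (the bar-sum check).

1) 0.0ms=0b +563.38ms=4/3b
2) 563.38ms=4/3b +281.69ms=2/3b
3) 845.07ms=2b +633.803ms=3/2b
4) 1478.873ms=7/2b +105.634ms=1/4b
5) 1584.507ms=15/4b +105.634ms=1/4b
Σ=4b of 4 (142bpm 2/4) — PASS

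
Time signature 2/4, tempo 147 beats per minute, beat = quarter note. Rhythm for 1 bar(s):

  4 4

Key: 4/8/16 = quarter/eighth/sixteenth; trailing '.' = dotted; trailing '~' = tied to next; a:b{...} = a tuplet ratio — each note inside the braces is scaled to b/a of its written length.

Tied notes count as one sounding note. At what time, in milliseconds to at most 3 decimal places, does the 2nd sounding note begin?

1. 0.0ms @ 0 + 408.163ms (1)
2. 408.163ms @ 1 + 408.163ms (1)

note 2 onset = 1b = 408.163ms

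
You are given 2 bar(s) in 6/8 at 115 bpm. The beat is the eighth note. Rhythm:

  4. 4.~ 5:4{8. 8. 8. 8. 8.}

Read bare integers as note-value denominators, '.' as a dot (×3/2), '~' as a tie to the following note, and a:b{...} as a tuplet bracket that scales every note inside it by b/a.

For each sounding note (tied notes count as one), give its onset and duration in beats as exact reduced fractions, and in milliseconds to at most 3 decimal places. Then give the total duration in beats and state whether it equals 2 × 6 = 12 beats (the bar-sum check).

1) 0.0ms=0b +1565.217ms=3b
2) 1565.217ms=3b +2191.304ms=21/5b
3) 3756.522ms=36/5b +626.087ms=6/5b
4) 4382.609ms=42/5b +626.087ms=6/5b
5) 5008.696ms=48/5b +626.087ms=6/5b
6) 5634.783ms=54/5b +626.087ms=6/5b
Σ=12b of 12 (115bpm 6/8) — PASS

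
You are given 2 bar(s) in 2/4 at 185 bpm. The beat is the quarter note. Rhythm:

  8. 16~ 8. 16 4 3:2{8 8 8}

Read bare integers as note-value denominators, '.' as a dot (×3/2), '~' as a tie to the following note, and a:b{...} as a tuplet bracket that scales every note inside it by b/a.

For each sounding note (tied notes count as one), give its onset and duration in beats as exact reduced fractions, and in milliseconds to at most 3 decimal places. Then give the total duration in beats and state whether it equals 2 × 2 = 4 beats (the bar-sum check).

1) 0.0ms=0b +243.243ms=3/4b
2) 243.243ms=3/4b +324.324ms=1b
3) 567.568ms=7/4b +81.081ms=1/4b
4) 648.649ms=2b +324.324ms=1b
5) 972.973ms=3b +108.108ms=1/3b
6) 1081.081ms=10/3b +108.108ms=1/3b
7) 1189.189ms=11/3b +108.108ms=1/3b
Σ=4b of 4 (185bpm 2/4) — PASS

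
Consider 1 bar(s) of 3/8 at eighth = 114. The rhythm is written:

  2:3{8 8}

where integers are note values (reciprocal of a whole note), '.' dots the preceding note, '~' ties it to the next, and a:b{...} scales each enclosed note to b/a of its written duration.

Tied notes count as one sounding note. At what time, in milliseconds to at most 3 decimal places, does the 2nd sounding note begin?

note 2 onset = 3/2b = 789.474ms

1. 0.0ms @ 0 + 789.474ms (3/2)
2. 789.474ms @ 3/2 + 789.474ms (3/2)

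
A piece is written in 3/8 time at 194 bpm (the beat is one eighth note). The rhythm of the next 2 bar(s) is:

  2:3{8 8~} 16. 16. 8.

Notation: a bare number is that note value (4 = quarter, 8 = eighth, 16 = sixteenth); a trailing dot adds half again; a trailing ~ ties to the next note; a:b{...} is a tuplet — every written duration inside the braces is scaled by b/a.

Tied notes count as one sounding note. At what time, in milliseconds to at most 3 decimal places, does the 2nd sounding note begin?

note 2 onset = 3/2b = 463.918ms

1. 0.0ms @ 0 + 463.918ms (3/2)
2. 463.918ms @ 3/2 + 695.876ms (9/4)
3. 1159.794ms @ 15/4 + 231.959ms (3/4)
4. 1391.753ms @ 9/2 + 463.918ms (3/2)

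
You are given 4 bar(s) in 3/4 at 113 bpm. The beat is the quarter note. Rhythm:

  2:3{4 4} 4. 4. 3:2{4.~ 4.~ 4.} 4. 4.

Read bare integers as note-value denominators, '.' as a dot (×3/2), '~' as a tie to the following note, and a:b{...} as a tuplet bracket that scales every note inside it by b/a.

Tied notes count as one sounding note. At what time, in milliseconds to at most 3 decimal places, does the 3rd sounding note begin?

note 3 onset = 3b = 1592.92ms

1. 0.0ms @ 0 + 796.46ms (3/2)
2. 796.46ms @ 3/2 + 796.46ms (3/2)
3. 1592.92ms @ 3 + 796.46ms (3/2)
4. 2389.381ms @ 9/2 + 796.46ms (3/2)
5. 3185.841ms @ 6 + 1592.92ms (3)
6. 4778.761ms @ 9 + 796.46ms (3/2)
7. 5575.221ms @ 21/2 + 796.46ms (3/2)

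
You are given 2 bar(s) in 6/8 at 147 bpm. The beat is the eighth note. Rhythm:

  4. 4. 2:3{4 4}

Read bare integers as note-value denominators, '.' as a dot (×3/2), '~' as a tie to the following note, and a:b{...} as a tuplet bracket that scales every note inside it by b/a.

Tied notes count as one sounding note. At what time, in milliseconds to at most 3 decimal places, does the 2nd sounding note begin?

note 2 onset = 3b = 1224.49ms

1. 0.0ms @ 0 + 1224.49ms (3)
2. 1224.49ms @ 3 + 1224.49ms (3)
3. 2448.98ms @ 6 + 1224.49ms (3)
4. 3673.469ms @ 9 + 1224.49ms (3)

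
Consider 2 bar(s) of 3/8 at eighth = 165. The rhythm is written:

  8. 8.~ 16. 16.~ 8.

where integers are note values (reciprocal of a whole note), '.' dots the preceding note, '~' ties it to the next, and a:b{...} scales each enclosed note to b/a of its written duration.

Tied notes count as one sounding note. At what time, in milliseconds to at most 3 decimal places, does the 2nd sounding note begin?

1. 0.0ms @ 0 + 545.455ms (3/2)
2. 545.455ms @ 3/2 + 818.182ms (9/4)
3. 1363.636ms @ 15/4 + 818.182ms (9/4)

note 2 onset = 3/2b = 545.455ms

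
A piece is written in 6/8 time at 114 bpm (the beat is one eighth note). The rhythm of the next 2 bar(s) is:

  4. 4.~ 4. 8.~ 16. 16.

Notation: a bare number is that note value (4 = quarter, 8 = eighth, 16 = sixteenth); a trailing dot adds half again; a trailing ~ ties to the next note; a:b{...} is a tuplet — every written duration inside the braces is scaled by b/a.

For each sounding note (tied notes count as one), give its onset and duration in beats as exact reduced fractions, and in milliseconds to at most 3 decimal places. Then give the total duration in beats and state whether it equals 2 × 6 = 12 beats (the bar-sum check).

1) 0.0ms=0b +1578.947ms=3b
2) 1578.947ms=3b +3157.895ms=6b
3) 4736.842ms=9b +1184.211ms=9/4b
4) 5921.053ms=45/4b +394.737ms=3/4b
Σ=12b of 12 (114bpm 6/8) — PASS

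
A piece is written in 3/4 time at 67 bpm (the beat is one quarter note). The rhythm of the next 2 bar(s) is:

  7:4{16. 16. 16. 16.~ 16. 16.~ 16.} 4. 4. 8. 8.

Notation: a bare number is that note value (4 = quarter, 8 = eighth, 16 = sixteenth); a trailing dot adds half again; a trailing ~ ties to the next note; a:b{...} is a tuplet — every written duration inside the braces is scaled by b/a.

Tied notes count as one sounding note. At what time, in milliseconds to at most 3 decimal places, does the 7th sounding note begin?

1. 0.0ms @ 0 + 191.898ms (3/14)
2. 191.898ms @ 3/14 + 191.898ms (3/14)
3. 383.795ms @ 3/7 + 191.898ms (3/14)
4. 575.693ms @ 9/14 + 383.795ms (3/7)
5. 959.488ms @ 15/14 + 383.795ms (3/7)
6. 1343.284ms @ 3/2 + 1343.284ms (3/2)
7. 2686.567ms @ 3 + 1343.284ms (3/2)
8. 4029.851ms @ 9/2 + 671.642ms (3/4)
9. 4701.493ms @ 21/4 + 671.642ms (3/4)

note 7 onset = 3b = 2686.567ms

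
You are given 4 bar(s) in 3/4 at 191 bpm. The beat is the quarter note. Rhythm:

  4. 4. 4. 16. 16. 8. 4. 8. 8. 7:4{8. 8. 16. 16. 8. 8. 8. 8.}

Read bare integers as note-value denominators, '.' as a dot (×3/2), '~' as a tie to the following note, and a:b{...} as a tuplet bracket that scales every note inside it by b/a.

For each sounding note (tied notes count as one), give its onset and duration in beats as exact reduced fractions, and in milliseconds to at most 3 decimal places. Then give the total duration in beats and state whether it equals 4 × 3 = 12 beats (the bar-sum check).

1) 0.0ms=0b +471.204ms=3/2b
2) 471.204ms=3/2b +471.204ms=3/2b
3) 942.408ms=3b +471.204ms=3/2b
4) 1413.613ms=9/2b +117.801ms=3/8b
5) 1531.414ms=39/8b +117.801ms=3/8b
6) 1649.215ms=21/4b +235.602ms=3/4b
7) 1884.817ms=6b +471.204ms=3/2b
8) 2356.021ms=15/2b +235.602ms=3/4b
9) 2591.623ms=33/4b +235.602ms=3/4b
10) 2827.225ms=9b +134.63ms=3/7b
11) 2961.855ms=66/7b +134.63ms=3/7b
12) 3096.485ms=69/7b +67.315ms=3/14b
13) 3163.8ms=141/14b +67.315ms=3/14b
14) 3231.114ms=72/7b +134.63ms=3/7b
15) 3365.744ms=75/7b +134.63ms=3/7b
16) 3500.374ms=78/7b +134.63ms=3/7b
17) 3635.004ms=81/7b +134.63ms=3/7b
Σ=12b of 12 (191bpm 3/4) — PASS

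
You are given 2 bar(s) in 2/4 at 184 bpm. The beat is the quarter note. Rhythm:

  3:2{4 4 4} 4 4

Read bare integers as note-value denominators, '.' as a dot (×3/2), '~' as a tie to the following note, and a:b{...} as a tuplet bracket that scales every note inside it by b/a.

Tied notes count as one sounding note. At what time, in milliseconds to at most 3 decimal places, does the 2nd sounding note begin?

1. 0.0ms @ 0 + 217.391ms (2/3)
2. 217.391ms @ 2/3 + 217.391ms (2/3)
3. 434.783ms @ 4/3 + 217.391ms (2/3)
4. 652.174ms @ 2 + 326.087ms (1)
5. 978.261ms @ 3 + 326.087ms (1)

note 2 onset = 2/3b = 217.391ms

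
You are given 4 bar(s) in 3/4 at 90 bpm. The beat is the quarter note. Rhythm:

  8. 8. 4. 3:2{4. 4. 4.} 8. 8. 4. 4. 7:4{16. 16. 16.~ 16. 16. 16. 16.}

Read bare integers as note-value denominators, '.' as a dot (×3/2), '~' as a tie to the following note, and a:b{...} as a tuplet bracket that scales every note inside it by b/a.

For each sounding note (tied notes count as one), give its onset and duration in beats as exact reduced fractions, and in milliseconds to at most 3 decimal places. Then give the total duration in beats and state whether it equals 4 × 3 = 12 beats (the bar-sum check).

1) 0.0ms=0b +500.0ms=3/4b
2) 500.0ms=3/4b +500.0ms=3/4b
3) 1000.0ms=3/2b +1000.0ms=3/2b
4) 2000.0ms=3b +666.667ms=1b
5) 2666.667ms=4b +666.667ms=1b
6) 3333.333ms=5b +666.667ms=1b
7) 4000.0ms=6b +500.0ms=3/4b
8) 4500.0ms=27/4b +500.0ms=3/4b
9) 5000.0ms=15/2b +1000.0ms=3/2b
10) 6000.0ms=9b +1000.0ms=3/2b
11) 7000.0ms=21/2b +142.857ms=3/14b
12) 7142.857ms=75/7b +142.857ms=3/14b
13) 7285.714ms=153/14b +285.714ms=3/7b
14) 7571.429ms=159/14b +142.857ms=3/14b
15) 7714.286ms=81/7b +142.857ms=3/14b
16) 7857.143ms=165/14b +142.857ms=3/14b
Σ=12b of 12 (90bpm 3/4) — PASS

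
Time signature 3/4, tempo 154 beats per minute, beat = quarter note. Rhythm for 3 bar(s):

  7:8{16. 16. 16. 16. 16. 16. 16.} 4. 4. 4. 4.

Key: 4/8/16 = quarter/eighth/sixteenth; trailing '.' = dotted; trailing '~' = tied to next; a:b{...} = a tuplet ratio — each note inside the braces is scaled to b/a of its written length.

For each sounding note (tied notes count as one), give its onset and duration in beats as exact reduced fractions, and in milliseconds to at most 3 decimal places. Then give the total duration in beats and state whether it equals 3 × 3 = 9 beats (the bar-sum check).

1) 0.0ms=0b +166.976ms=3/7b
2) 166.976ms=3/7b +166.976ms=3/7b
3) 333.952ms=6/7b +166.976ms=3/7b
4) 500.928ms=9/7b +166.976ms=3/7b
5) 667.904ms=12/7b +166.976ms=3/7b
6) 834.879ms=15/7b +166.976ms=3/7b
7) 1001.855ms=18/7b +166.976ms=3/7b
8) 1168.831ms=3b +584.416ms=3/2b
9) 1753.247ms=9/2b +584.416ms=3/2b
10) 2337.662ms=6b +584.416ms=3/2b
11) 2922.078ms=15/2b +584.416ms=3/2b
Σ=9b of 9 (154bpm 3/4) — PASS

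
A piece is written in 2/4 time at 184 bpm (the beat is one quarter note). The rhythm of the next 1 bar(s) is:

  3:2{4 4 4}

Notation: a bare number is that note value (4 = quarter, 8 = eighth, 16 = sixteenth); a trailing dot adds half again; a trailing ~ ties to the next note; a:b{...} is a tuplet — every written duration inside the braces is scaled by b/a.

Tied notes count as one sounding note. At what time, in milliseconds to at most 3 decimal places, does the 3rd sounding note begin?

1. 0.0ms @ 0 + 217.391ms (2/3)
2. 217.391ms @ 2/3 + 217.391ms (2/3)
3. 434.783ms @ 4/3 + 217.391ms (2/3)

note 3 onset = 4/3b = 434.783ms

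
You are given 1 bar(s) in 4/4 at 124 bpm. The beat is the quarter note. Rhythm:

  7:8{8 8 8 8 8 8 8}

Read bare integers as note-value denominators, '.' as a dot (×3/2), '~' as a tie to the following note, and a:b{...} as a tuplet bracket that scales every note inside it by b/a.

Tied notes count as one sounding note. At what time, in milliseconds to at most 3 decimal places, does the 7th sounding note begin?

1. 0.0ms @ 0 + 276.498ms (4/7)
2. 276.498ms @ 4/7 + 276.498ms (4/7)
3. 552.995ms @ 8/7 + 276.498ms (4/7)
4. 829.493ms @ 12/7 + 276.498ms (4/7)
5. 1105.991ms @ 16/7 + 276.498ms (4/7)
6. 1382.488ms @ 20/7 + 276.498ms (4/7)
7. 1658.986ms @ 24/7 + 276.498ms (4/7)

note 7 onset = 24/7b = 1658.986ms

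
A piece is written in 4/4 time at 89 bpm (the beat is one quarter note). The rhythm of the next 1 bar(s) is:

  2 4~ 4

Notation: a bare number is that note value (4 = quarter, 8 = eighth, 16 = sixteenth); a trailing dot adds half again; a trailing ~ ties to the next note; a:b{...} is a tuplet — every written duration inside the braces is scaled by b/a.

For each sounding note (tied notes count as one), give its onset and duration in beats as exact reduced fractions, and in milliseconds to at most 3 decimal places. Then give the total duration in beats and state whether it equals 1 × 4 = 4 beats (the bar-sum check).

1) 0.0ms=0b +1348.315ms=2b
2) 1348.315ms=2b +1348.315ms=2b
Σ=4b of 4 (89bpm 4/4) — PASS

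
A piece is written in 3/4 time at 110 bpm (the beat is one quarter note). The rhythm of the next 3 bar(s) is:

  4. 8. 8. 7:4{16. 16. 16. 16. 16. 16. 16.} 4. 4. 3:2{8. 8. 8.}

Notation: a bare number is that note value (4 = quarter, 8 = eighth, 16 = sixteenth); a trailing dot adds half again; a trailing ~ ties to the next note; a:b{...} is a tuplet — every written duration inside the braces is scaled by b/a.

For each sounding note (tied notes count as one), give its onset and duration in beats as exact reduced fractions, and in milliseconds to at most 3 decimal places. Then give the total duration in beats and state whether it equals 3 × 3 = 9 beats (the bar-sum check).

1) 0.0ms=0b +818.182ms=3/2b
2) 818.182ms=3/2b +409.091ms=3/4b
3) 1227.273ms=9/4b +409.091ms=3/4b
4) 1636.364ms=3b +116.883ms=3/14b
5) 1753.247ms=45/14b +116.883ms=3/14b
6) 1870.13ms=24/7b +116.883ms=3/14b
7) 1987.013ms=51/14b +116.883ms=3/14b
8) 2103.896ms=27/7b +116.883ms=3/14b
9) 2220.779ms=57/14b +116.883ms=3/14b
10) 2337.662ms=30/7b +116.883ms=3/14b
11) 2454.545ms=9/2b +818.182ms=3/2b
12) 3272.727ms=6b +818.182ms=3/2b
13) 4090.909ms=15/2b +272.727ms=1/2b
14) 4363.636ms=8b +272.727ms=1/2b
15) 4636.364ms=17/2b +272.727ms=1/2b
Σ=9b of 9 (110bpm 3/4) — PASS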